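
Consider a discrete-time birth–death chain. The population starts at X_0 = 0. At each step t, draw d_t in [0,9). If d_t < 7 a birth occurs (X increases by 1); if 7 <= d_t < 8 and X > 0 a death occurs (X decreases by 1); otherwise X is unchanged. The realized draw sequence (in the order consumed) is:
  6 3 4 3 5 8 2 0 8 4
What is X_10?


t=0: X=0, d=6 → birth, X_1=1
t=1: X=1, d=3 → birth, X_2=2
t=2: X=2, d=4 → birth, X_3=3
t=3: X=3, d=3 → birth, X_4=4
t=4: X=4, d=5 → birth, X_5=5
t=5: X=5, d=8 → hold, X_6=5
t=6: X=5, d=2 → birth, X_7=6
t=7: X=6, d=0 → birth, X_8=7
t=8: X=7, d=8 → hold, X_9=7
t=9: X=7, d=4 → birth, X_10=8

8


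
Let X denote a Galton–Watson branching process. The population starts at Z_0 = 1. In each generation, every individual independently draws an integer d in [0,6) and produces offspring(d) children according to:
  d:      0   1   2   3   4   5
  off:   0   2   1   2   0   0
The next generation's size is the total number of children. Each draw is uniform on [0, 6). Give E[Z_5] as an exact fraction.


3125/7776

Outcome values over d=0..5: [0, 2, 1, 2, 0, 0]
Σy = 5, Σy² = 9, M = 6
μ = 5/6 = 5/6,  σ² = 9/6 − (5/6)² = 29/36
E[Z_0] = 1
E[Z_1] = 5/6·E[Z_0] = 5/6
E[Z_2] = 5/6·E[Z_1] = 25/36
E[Z_3] = 5/6·E[Z_2] = 125/216
E[Z_4] = 5/6·E[Z_3] = 625/1296
E[Z_5] = 5/6·E[Z_4] = 3125/7776


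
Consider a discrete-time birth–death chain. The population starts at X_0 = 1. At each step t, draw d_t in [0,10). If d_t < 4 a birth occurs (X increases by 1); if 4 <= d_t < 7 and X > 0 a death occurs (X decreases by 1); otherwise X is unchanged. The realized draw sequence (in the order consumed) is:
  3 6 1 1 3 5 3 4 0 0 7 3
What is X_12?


t=0: X=1, d=3 → birth, X_1=2
t=1: X=2, d=6 → death, X_2=1
t=2: X=1, d=1 → birth, X_3=2
t=3: X=2, d=1 → birth, X_4=3
t=4: X=3, d=3 → birth, X_5=4
t=5: X=4, d=5 → death, X_6=3
t=6: X=3, d=3 → birth, X_7=4
t=7: X=4, d=4 → death, X_8=3
t=8: X=3, d=0 → birth, X_9=4
t=9: X=4, d=0 → birth, X_10=5
t=10: X=5, d=7 → hold, X_11=5
t=11: X=5, d=3 → birth, X_12=6

6


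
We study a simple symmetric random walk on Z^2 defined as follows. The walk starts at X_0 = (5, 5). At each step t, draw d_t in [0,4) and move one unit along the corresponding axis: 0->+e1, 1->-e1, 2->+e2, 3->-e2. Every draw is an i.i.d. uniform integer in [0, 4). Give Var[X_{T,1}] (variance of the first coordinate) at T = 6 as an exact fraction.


Outcome values over d=0..3: [1, -1, 0, 0]
Σy = 0, Σy² = 2, M = 4
μ = 0/4 = 0,  σ² = 2/4 − (0)² = 1/2
Independent increments: Var[X_6] = 6·σ² = 6·(1/2) = 3

3


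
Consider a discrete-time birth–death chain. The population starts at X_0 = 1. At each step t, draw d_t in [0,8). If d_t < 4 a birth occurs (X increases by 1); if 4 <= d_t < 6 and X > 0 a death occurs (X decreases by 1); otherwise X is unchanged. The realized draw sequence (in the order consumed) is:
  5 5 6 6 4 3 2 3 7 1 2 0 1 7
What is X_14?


t=0: X=1, d=5 → death, X_1=0
t=1: X=0, d=5 → hold, X_2=0
t=2: X=0, d=6 → hold, X_3=0
t=3: X=0, d=6 → hold, X_4=0
t=4: X=0, d=4 → hold, X_5=0
t=5: X=0, d=3 → birth, X_6=1
t=6: X=1, d=2 → birth, X_7=2
t=7: X=2, d=3 → birth, X_8=3
t=8: X=3, d=7 → hold, X_9=3
t=9: X=3, d=1 → birth, X_10=4
t=10: X=4, d=2 → birth, X_11=5
t=11: X=5, d=0 → birth, X_12=6
t=12: X=6, d=1 → birth, X_13=7
t=13: X=7, d=7 → hold, X_14=7

7


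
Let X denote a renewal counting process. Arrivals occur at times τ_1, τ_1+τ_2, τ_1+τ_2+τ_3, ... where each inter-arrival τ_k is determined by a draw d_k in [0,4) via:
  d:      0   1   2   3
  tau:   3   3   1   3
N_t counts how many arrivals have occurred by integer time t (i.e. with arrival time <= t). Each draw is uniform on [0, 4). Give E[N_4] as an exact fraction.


373/256

Inter-arrival values over d=0..3: [3, 3, 1, 3]
Each d has probability 1/4, so the pmf of τ is: f(1) = 1/4, f(3) = 3/4
Renewal equation for m(n) = E[N_n]: condition on τ_1 = k (if k <= n, one arrival plus a fresh copy on the remaining n−k steps): m(n) = F(n) + Σ_{k<=n} f(k)·m(n−k), where F(n) = P(τ <= n) and m(0) = 0
m(1) = F(1) = 1/4
m(2) = F(2) + f(1)·m(1) = 1/4 + 1/4·1/4 = 5/16
m(3) = F(3) + f(1)·m(2) = 1 + 1/4·5/16 = 69/64
m(4) = F(4) + f(1)·m(3) + f(3)·m(1) = 1 + 1/4·69/64 + 3/4·1/4 = 373/256
E[N_4] = m(4) = 373/256


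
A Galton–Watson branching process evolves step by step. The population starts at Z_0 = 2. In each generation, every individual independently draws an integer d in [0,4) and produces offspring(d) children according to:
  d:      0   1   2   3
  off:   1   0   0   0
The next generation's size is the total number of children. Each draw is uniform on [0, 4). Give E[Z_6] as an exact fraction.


Outcome values over d=0..3: [1, 0, 0, 0]
Σy = 1, Σy² = 1, M = 4
μ = 1/4 = 1/4,  σ² = 1/4 − (1/4)² = 3/16
E[Z_0] = 2
E[Z_1] = 1/4·E[Z_0] = 1/2
E[Z_2] = 1/4·E[Z_1] = 1/8
E[Z_3] = 1/4·E[Z_2] = 1/32
E[Z_4] = 1/4·E[Z_3] = 1/128
E[Z_5] = 1/4·E[Z_4] = 1/512
E[Z_6] = 1/4·E[Z_5] = 1/2048

1/2048


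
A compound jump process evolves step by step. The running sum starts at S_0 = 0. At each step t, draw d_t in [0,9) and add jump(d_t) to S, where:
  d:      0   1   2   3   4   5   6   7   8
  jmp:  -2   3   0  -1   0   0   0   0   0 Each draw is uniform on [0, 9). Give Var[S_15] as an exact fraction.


70/3

Outcome values over d=0..8: [-2, 3, 0, -1, 0, 0, 0, 0, 0]
Σy = 0, Σy² = 14, M = 9
μ = 0/9 = 0,  σ² = 14/9 − (0)² = 14/9
Independent increments: Var[S_15] = 15·σ² = 15·(14/9) = 70/3


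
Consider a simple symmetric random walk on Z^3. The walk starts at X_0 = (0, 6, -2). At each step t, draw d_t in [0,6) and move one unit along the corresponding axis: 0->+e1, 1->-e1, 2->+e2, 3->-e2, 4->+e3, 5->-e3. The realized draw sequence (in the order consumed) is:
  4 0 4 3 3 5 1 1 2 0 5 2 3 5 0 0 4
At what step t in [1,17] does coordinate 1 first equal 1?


2

t=0: X=(0, 6, -2), d=4 → +e3, X_1=(0, 6, -1)
t=1: X=(0, 6, -1), d=0 → +e1, X_2=(1, 6, -1)
t=2: X=(1, 6, -1), d=4 → +e3, X_3=(1, 6, 0)
t=3: X=(1, 6, 0), d=3 → -e2, X_4=(1, 5, 0)
t=4: X=(1, 5, 0), d=3 → -e2, X_5=(1, 4, 0)
t=5: X=(1, 4, 0), d=5 → -e3, X_6=(1, 4, -1)
t=6: X=(1, 4, -1), d=1 → -e1, X_7=(0, 4, -1)
t=7: X=(0, 4, -1), d=1 → -e1, X_8=(-1, 4, -1)
t=8: X=(-1, 4, -1), d=2 → +e2, X_9=(-1, 5, -1)
t=9: X=(-1, 5, -1), d=0 → +e1, X_10=(0, 5, -1)
t=10: X=(0, 5, -1), d=5 → -e3, X_11=(0, 5, -2)
t=11: X=(0, 5, -2), d=2 → +e2, X_12=(0, 6, -2)
t=12: X=(0, 6, -2), d=3 → -e2, X_13=(0, 5, -2)
t=13: X=(0, 5, -2), d=5 → -e3, X_14=(0, 5, -3)
t=14: X=(0, 5, -3), d=0 → +e1, X_15=(1, 5, -3)
t=15: X=(1, 5, -3), d=0 → +e1, X_16=(2, 5, -3)
t=16: X=(2, 5, -3), d=4 → +e3, X_17=(2, 5, -2)


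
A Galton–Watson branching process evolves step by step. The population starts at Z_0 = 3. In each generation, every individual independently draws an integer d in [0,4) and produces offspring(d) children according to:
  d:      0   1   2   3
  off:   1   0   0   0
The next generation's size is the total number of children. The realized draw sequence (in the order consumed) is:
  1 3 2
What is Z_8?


0

gen 0: Z_0=3, draws=[1, 3, 2], offspring=[0, 0, 0], Z_1=0
gen 1: Z_1=0, draws=[], offspring=[], Z_2=0
gen 2: Z_2=0, draws=[], offspring=[], Z_3=0
gen 3: Z_3=0, draws=[], offspring=[], Z_4=0
gen 4: Z_4=0, draws=[], offspring=[], Z_5=0
gen 5: Z_5=0, draws=[], offspring=[], Z_6=0
gen 6: Z_6=0, draws=[], offspring=[], Z_7=0
gen 7: Z_7=0, draws=[], offspring=[], Z_8=0


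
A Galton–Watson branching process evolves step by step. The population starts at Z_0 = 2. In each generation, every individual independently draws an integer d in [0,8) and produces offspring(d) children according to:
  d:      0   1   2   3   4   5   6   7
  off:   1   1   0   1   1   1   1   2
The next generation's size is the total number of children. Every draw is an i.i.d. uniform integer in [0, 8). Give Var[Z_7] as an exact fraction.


Outcome values over d=0..7: [1, 1, 0, 1, 1, 1, 1, 2]
Σy = 8, Σy² = 10, M = 8
μ = 8/8 = 1,  σ² = 10/8 − (1)² = 1/4
V_0 = 0, E_0 = 2
V_1 = 1/4·E_0 + (1)²·V_0 = 1/2;  E_1 = 2
V_2 = 1/4·E_1 + (1)²·V_1 = 1;  E_2 = 2
V_3 = 1/4·E_2 + (1)²·V_2 = 3/2;  E_3 = 2
V_4 = 1/4·E_3 + (1)²·V_3 = 2;  E_4 = 2
V_5 = 1/4·E_4 + (1)²·V_4 = 5/2;  E_5 = 2
V_6 = 1/4·E_5 + (1)²·V_5 = 3;  E_6 = 2
V_7 = 1/4·E_6 + (1)²·V_6 = 7/2;  E_7 = 2

7/2


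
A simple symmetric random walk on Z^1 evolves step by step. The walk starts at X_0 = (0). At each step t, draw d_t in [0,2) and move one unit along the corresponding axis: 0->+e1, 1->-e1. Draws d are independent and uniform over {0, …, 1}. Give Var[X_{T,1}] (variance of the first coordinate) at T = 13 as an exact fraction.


Outcome values over d=0..1: [1, -1]
Σy = 0, Σy² = 2, M = 2
μ = 0/2 = 0,  σ² = 2/2 − (0)² = 1
Independent increments: Var[X_13] = 13·σ² = 13·(1) = 13

13


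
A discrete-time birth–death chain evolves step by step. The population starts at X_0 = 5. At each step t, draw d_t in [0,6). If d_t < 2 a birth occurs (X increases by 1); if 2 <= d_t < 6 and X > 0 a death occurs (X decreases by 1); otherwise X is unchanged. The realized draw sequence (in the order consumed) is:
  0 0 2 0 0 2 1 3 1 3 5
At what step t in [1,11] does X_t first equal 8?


t=0: X=5, d=0 → birth, X_1=6
t=1: X=6, d=0 → birth, X_2=7
t=2: X=7, d=2 → death, X_3=6
t=3: X=6, d=0 → birth, X_4=7
t=4: X=7, d=0 → birth, X_5=8
t=5: X=8, d=2 → death, X_6=7
t=6: X=7, d=1 → birth, X_7=8
t=7: X=8, d=3 → death, X_8=7
t=8: X=7, d=1 → birth, X_9=8
t=9: X=8, d=3 → death, X_10=7
t=10: X=7, d=5 → death, X_11=6

5


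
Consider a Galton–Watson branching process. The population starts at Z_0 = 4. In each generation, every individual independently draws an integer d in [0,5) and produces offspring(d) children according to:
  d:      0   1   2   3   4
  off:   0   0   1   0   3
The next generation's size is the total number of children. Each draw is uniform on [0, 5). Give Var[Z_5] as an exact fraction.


73148416/9765625

Outcome values over d=0..4: [0, 0, 1, 0, 3]
Σy = 4, Σy² = 10, M = 5
μ = 4/5 = 4/5,  σ² = 10/5 − (4/5)² = 34/25
V_0 = 0, E_0 = 4
V_1 = 34/25·E_0 + (4/5)²·V_0 = 136/25;  E_1 = 16/5
V_2 = 34/25·E_1 + (4/5)²·V_1 = 4896/625;  E_2 = 64/25
V_3 = 34/25·E_2 + (4/5)²·V_2 = 132736/15625;  E_3 = 256/125
V_4 = 34/25·E_3 + (4/5)²·V_3 = 3211776/390625;  E_4 = 1024/625
V_5 = 34/25·E_4 + (4/5)²·V_4 = 73148416/9765625;  E_5 = 4096/3125


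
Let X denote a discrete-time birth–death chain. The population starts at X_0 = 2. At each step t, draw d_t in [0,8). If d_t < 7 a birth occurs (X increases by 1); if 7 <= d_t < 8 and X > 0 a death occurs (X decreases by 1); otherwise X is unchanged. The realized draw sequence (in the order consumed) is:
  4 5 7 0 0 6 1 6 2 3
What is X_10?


10

t=0: X=2, d=4 → birth, X_1=3
t=1: X=3, d=5 → birth, X_2=4
t=2: X=4, d=7 → death, X_3=3
t=3: X=3, d=0 → birth, X_4=4
t=4: X=4, d=0 → birth, X_5=5
t=5: X=5, d=6 → birth, X_6=6
t=6: X=6, d=1 → birth, X_7=7
t=7: X=7, d=6 → birth, X_8=8
t=8: X=8, d=2 → birth, X_9=9
t=9: X=9, d=3 → birth, X_10=10


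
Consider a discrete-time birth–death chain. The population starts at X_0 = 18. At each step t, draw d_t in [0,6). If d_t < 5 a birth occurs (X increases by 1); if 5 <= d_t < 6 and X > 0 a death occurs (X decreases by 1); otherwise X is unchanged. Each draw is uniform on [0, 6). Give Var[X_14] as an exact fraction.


70/9

X can drop by at most 1 per step and X_0 = 18 > T = 14, so X_t >= 18 − t >= 4 > 0 for every t <= 14: the floor at 0 (the 'and X > 0' condition) never binds. Hence X_14 = X_0 + Σ_{t<14} Y_t with i.i.d. increments Y_t = y(d_t) ∈ {+1, −1, 0}.
Outcome values over d=0..5: [1, 1, 1, 1, 1, -1]
Σy = 4, Σy² = 6, M = 6
μ = 4/6 = 2/3,  σ² = 6/6 − (2/3)² = 5/9
Independent increments: Var[X_14] = 14·σ² = 14·(5/9) = 70/9


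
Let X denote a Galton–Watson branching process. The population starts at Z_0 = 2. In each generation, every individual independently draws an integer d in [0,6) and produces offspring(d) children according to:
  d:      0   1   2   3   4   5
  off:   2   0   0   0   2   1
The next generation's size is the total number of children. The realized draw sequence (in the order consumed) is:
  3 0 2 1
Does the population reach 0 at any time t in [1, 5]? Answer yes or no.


yes

gen 0: Z_0=2, draws=[3, 0], offspring=[0, 2], Z_1=2
gen 1: Z_1=2, draws=[2, 1], offspring=[0, 0], Z_2=0
gen 2: Z_2=0, draws=[], offspring=[], Z_3=0
gen 3: Z_3=0, draws=[], offspring=[], Z_4=0
gen 4: Z_4=0, draws=[], offspring=[], Z_5=0


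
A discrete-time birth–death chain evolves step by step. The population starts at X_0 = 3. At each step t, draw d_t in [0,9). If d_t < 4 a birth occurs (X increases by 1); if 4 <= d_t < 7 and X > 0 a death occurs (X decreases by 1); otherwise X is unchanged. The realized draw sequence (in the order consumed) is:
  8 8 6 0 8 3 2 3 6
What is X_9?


t=0: X=3, d=8 → hold, X_1=3
t=1: X=3, d=8 → hold, X_2=3
t=2: X=3, d=6 → death, X_3=2
t=3: X=2, d=0 → birth, X_4=3
t=4: X=3, d=8 → hold, X_5=3
t=5: X=3, d=3 → birth, X_6=4
t=6: X=4, d=2 → birth, X_7=5
t=7: X=5, d=3 → birth, X_8=6
t=8: X=6, d=6 → death, X_9=5

5


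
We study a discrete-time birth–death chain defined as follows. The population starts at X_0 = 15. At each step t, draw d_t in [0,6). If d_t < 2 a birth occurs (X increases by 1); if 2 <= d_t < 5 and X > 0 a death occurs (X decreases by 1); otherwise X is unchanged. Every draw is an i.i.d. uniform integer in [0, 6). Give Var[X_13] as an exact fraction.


377/36

X can drop by at most 1 per step and X_0 = 15 > T = 13, so X_t >= 15 − t >= 2 > 0 for every t <= 13: the floor at 0 (the 'and X > 0' condition) never binds. Hence X_13 = X_0 + Σ_{t<13} Y_t with i.i.d. increments Y_t = y(d_t) ∈ {+1, −1, 0}.
Outcome values over d=0..5: [1, 1, -1, -1, -1, 0]
Σy = -1, Σy² = 5, M = 6
μ = -1/6 = -1/6,  σ² = 5/6 − (-1/6)² = 29/36
Independent increments: Var[X_13] = 13·σ² = 13·(29/36) = 377/36


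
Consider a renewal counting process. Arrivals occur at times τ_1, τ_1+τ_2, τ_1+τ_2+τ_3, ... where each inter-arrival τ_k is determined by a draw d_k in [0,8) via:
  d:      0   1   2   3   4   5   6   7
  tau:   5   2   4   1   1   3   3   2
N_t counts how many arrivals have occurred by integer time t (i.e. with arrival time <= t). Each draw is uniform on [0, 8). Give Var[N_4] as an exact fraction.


39775/65536

Inter-arrival values over d=0..7: [5, 2, 4, 1, 1, 3, 3, 2]
Each d has probability 1/8, so the pmf of τ is: f(1) = 1/4, f(2) = 1/4, f(3) = 1/4, f(4) = 1/8, f(5) = 1/8
Let p_n(j) = P(N_n = j), with p_0 = [1]. Condition on τ_1: p_n(0) = P(τ > n), and for j >= 1, p_n(j) = Σ_{k<=n} f(k)·p_{n−k}(j−1)
p_1 = [3/4, 1/4]  (j = 0..1)
p_2 = [1/2, 7/16, 1/16]  (j = 0..2)
p_3 = [1/4, 9/16, 11/64, 1/64]  (j = 0..3)
p_4 = [1/8, 1/2, 5/16, 15/256, 1/256]  (j = 0..4)
E[N_4] = Σ j·p_4(j) = 337/256;  E[N_4²] = Σ j²·p_4(j) = 599/256
Var[N_4] = 599/256 − (337/256)² = 39775/65536


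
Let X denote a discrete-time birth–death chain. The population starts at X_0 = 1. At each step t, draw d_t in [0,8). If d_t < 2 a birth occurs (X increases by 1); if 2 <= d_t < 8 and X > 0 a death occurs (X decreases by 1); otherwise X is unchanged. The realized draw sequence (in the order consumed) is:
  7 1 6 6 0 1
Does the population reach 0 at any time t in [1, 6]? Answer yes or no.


t=0: X=1, d=7 → death, X_1=0
t=1: X=0, d=1 → birth, X_2=1
t=2: X=1, d=6 → death, X_3=0
t=3: X=0, d=6 → hold, X_4=0
t=4: X=0, d=0 → birth, X_5=1
t=5: X=1, d=1 → birth, X_6=2

yes


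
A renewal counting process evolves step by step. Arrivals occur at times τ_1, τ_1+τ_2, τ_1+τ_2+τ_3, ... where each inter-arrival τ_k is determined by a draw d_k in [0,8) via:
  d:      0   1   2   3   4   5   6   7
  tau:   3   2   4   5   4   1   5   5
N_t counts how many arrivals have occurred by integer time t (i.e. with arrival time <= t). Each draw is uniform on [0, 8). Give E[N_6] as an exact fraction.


369137/262144

Inter-arrival values over d=0..7: [3, 2, 4, 5, 4, 1, 5, 5]
Each d has probability 1/8, so the pmf of τ is: f(1) = 1/8, f(2) = 1/8, f(3) = 1/8, f(4) = 1/4, f(5) = 3/8
Renewal equation for m(n) = E[N_n]: condition on τ_1 = k (if k <= n, one arrival plus a fresh copy on the remaining n−k steps): m(n) = F(n) + Σ_{k<=n} f(k)·m(n−k), where F(n) = P(τ <= n) and m(0) = 0
m(1) = F(1) = 1/8
m(2) = F(2) + f(1)·m(1) = 1/4 + 1/8·1/8 = 17/64
m(3) = F(3) + f(1)·m(2) + f(2)·m(1) = 3/8 + 1/8·17/64 + 1/8·1/8 = 217/512
m(4) = F(4) + f(1)·m(3) + f(2)·m(2) + f(3)·m(1) = 5/8 + 1/8·217/512 + 1/8·17/64 + 1/8·1/8 = 2977/4096
m(5) = F(5) + f(1)·m(4) + f(2)·m(3) + f(3)·m(2) + f(4)·m(1) = 1 + 1/8·2977/4096 + 1/8·217/512 + 1/8·17/64 + 1/4·1/8 = 39593/32768
m(6) = F(6) + f(1)·m(5) + f(2)·m(4) + f(3)·m(3) + f(4)·m(2) + f(5)·m(1) = 1 + 1/8·39593/32768 + 1/8·2977/4096 + 1/8·217/512 + 1/4·17/64 + 3/8·1/8 = 369137/262144
E[N_6] = m(6) = 369137/262144


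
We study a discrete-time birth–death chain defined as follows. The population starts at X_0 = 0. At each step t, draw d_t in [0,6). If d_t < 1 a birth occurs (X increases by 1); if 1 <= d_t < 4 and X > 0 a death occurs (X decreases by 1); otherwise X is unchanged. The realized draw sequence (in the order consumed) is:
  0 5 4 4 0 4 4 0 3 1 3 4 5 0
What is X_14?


t=0: X=0, d=0 → birth, X_1=1
t=1: X=1, d=5 → hold, X_2=1
t=2: X=1, d=4 → hold, X_3=1
t=3: X=1, d=4 → hold, X_4=1
t=4: X=1, d=0 → birth, X_5=2
t=5: X=2, d=4 → hold, X_6=2
t=6: X=2, d=4 → hold, X_7=2
t=7: X=2, d=0 → birth, X_8=3
t=8: X=3, d=3 → death, X_9=2
t=9: X=2, d=1 → death, X_10=1
t=10: X=1, d=3 → death, X_11=0
t=11: X=0, d=4 → hold, X_12=0
t=12: X=0, d=5 → hold, X_13=0
t=13: X=0, d=0 → birth, X_14=1

1


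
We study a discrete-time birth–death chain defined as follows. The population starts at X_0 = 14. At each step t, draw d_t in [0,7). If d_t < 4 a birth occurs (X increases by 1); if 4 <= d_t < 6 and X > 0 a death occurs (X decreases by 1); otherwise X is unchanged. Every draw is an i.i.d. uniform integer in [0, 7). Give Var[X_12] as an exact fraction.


X can drop by at most 1 per step and X_0 = 14 > T = 12, so X_t >= 14 − t >= 2 > 0 for every t <= 12: the floor at 0 (the 'and X > 0' condition) never binds. Hence X_12 = X_0 + Σ_{t<12} Y_t with i.i.d. increments Y_t = y(d_t) ∈ {+1, −1, 0}.
Outcome values over d=0..6: [1, 1, 1, 1, -1, -1, 0]
Σy = 2, Σy² = 6, M = 7
μ = 2/7 = 2/7,  σ² = 6/7 − (2/7)² = 38/49
Independent increments: Var[X_12] = 12·σ² = 12·(38/49) = 456/49

456/49


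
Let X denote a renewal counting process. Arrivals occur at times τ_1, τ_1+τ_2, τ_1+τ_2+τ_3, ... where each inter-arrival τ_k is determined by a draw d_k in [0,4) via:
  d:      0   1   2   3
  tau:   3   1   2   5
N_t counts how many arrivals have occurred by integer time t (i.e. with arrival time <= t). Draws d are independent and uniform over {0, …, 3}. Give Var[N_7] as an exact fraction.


252584471/268435456

Inter-arrival values over d=0..3: [3, 1, 2, 5]
Each d has probability 1/4, so the pmf of τ is: f(1) = 1/4, f(2) = 1/4, f(3) = 1/4, f(5) = 1/4
Let p_n(j) = P(N_n = j), with p_0 = [1]. Condition on τ_1: p_n(0) = P(τ > n), and for j >= 1, p_n(j) = Σ_{k<=n} f(k)·p_{n−k}(j−1)
p_1 = [3/4, 1/4]  (j = 0..1)
p_2 = [1/2, 7/16, 1/16]  (j = 0..2)
p_3 = [1/4, 9/16, 11/64, 1/64]  (j = 0..3)
p_4 = [1/4, 3/8, 5/16, 15/256, 1/256]  (j = 0..4)
p_5 = [0, 1/2, 11/32, 35/256, 19/1024, 1/1024]  (j = 0..5)
p_6 = [0, 5/16, 27/64, 53/256, 27/512, 23/4096, 1/4096]  (j = 0..6)
p_7 = [0, 3/16, 13/32, 73/256, 103/1024, 77/4096, 27/16384, 1/16384]  (j = 0..7)
E[N_7] = Σ j·p_7(j) = 38701/16384;  E[N_7²] = Σ j²·p_7(j) = 106833/16384
Var[N_7] = 106833/16384 − (38701/16384)² = 252584471/268435456


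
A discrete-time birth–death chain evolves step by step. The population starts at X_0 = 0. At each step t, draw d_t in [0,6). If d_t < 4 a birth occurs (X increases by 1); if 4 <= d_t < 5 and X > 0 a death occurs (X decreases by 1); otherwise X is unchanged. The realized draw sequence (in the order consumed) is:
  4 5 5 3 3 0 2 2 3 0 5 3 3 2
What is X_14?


t=0: X=0, d=4 → hold, X_1=0
t=1: X=0, d=5 → hold, X_2=0
t=2: X=0, d=5 → hold, X_3=0
t=3: X=0, d=3 → birth, X_4=1
t=4: X=1, d=3 → birth, X_5=2
t=5: X=2, d=0 → birth, X_6=3
t=6: X=3, d=2 → birth, X_7=4
t=7: X=4, d=2 → birth, X_8=5
t=8: X=5, d=3 → birth, X_9=6
t=9: X=6, d=0 → birth, X_10=7
t=10: X=7, d=5 → hold, X_11=7
t=11: X=7, d=3 → birth, X_12=8
t=12: X=8, d=3 → birth, X_13=9
t=13: X=9, d=2 → birth, X_14=10

10


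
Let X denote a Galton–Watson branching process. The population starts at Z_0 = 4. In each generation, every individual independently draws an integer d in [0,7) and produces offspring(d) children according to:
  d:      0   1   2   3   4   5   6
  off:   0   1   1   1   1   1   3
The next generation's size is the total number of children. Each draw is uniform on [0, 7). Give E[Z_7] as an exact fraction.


Outcome values over d=0..6: [0, 1, 1, 1, 1, 1, 3]
Σy = 8, Σy² = 14, M = 7
μ = 8/7 = 8/7,  σ² = 14/7 − (8/7)² = 34/49
E[Z_0] = 4
E[Z_1] = 8/7·E[Z_0] = 32/7
E[Z_2] = 8/7·E[Z_1] = 256/49
E[Z_3] = 8/7·E[Z_2] = 2048/343
E[Z_4] = 8/7·E[Z_3] = 16384/2401
E[Z_5] = 8/7·E[Z_4] = 131072/16807
E[Z_6] = 8/7·E[Z_5] = 1048576/117649
E[Z_7] = 8/7·E[Z_6] = 8388608/823543

8388608/823543


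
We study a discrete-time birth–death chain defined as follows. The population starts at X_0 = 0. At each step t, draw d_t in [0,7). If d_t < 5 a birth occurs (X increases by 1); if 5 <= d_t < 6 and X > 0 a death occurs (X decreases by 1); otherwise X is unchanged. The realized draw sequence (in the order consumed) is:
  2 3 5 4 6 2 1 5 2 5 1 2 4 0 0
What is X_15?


t=0: X=0, d=2 → birth, X_1=1
t=1: X=1, d=3 → birth, X_2=2
t=2: X=2, d=5 → death, X_3=1
t=3: X=1, d=4 → birth, X_4=2
t=4: X=2, d=6 → hold, X_5=2
t=5: X=2, d=2 → birth, X_6=3
t=6: X=3, d=1 → birth, X_7=4
t=7: X=4, d=5 → death, X_8=3
t=8: X=3, d=2 → birth, X_9=4
t=9: X=4, d=5 → death, X_10=3
t=10: X=3, d=1 → birth, X_11=4
t=11: X=4, d=2 → birth, X_12=5
t=12: X=5, d=4 → birth, X_13=6
t=13: X=6, d=0 → birth, X_14=7
t=14: X=7, d=0 → birth, X_15=8

8


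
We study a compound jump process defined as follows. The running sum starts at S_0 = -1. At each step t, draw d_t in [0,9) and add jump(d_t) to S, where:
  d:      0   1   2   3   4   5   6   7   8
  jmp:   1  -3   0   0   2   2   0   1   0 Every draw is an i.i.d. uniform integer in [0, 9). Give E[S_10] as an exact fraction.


7/3

Outcome values over d=0..8: [1, -3, 0, 0, 2, 2, 0, 1, 0]
Σy = 3, Σy² = 19, M = 9
μ = 3/9 = 1/3,  σ² = 19/9 − (1/3)² = 2
E[S_10] = -1 + 10·(1/3) = 7/3


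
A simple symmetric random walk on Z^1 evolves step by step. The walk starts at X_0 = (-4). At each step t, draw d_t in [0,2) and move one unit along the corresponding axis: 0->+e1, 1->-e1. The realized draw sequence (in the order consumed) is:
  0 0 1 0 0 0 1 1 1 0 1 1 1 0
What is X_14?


t=0: X=(-4), d=0 → +e1, X_1=(-3)
t=1: X=(-3), d=0 → +e1, X_2=(-2)
t=2: X=(-2), d=1 → -e1, X_3=(-3)
t=3: X=(-3), d=0 → +e1, X_4=(-2)
t=4: X=(-2), d=0 → +e1, X_5=(-1)
t=5: X=(-1), d=0 → +e1, X_6=(0)
t=6: X=(0), d=1 → -e1, X_7=(-1)
t=7: X=(-1), d=1 → -e1, X_8=(-2)
t=8: X=(-2), d=1 → -e1, X_9=(-3)
t=9: X=(-3), d=0 → +e1, X_10=(-2)
t=10: X=(-2), d=1 → -e1, X_11=(-3)
t=11: X=(-3), d=1 → -e1, X_12=(-4)
t=12: X=(-4), d=1 → -e1, X_13=(-5)
t=13: X=(-5), d=0 → +e1, X_14=(-4)

(-4)


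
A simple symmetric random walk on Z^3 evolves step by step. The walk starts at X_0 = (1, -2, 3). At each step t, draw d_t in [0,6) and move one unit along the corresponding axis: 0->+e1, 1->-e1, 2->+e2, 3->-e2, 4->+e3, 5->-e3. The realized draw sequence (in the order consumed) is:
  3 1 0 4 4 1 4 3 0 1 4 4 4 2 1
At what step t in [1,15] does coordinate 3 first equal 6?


7

t=0: X=(1, -2, 3), d=3 → -e2, X_1=(1, -3, 3)
t=1: X=(1, -3, 3), d=1 → -e1, X_2=(0, -3, 3)
t=2: X=(0, -3, 3), d=0 → +e1, X_3=(1, -3, 3)
t=3: X=(1, -3, 3), d=4 → +e3, X_4=(1, -3, 4)
t=4: X=(1, -3, 4), d=4 → +e3, X_5=(1, -3, 5)
t=5: X=(1, -3, 5), d=1 → -e1, X_6=(0, -3, 5)
t=6: X=(0, -3, 5), d=4 → +e3, X_7=(0, -3, 6)
t=7: X=(0, -3, 6), d=3 → -e2, X_8=(0, -4, 6)
t=8: X=(0, -4, 6), d=0 → +e1, X_9=(1, -4, 6)
t=9: X=(1, -4, 6), d=1 → -e1, X_10=(0, -4, 6)
t=10: X=(0, -4, 6), d=4 → +e3, X_11=(0, -4, 7)
t=11: X=(0, -4, 7), d=4 → +e3, X_12=(0, -4, 8)
t=12: X=(0, -4, 8), d=4 → +e3, X_13=(0, -4, 9)
t=13: X=(0, -4, 9), d=2 → +e2, X_14=(0, -3, 9)
t=14: X=(0, -3, 9), d=1 → -e1, X_15=(-1, -3, 9)


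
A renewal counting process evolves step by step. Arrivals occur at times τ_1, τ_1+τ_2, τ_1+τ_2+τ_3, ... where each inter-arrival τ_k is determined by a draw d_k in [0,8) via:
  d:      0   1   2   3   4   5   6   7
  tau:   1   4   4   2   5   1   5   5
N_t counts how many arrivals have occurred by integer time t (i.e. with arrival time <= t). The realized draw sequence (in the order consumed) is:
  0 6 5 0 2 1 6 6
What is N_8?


draw d_1=0: τ_1=1, arrival time A_1=1
draw d_2=6: τ_2=5, arrival time A_2=6
draw d_3=5: τ_3=1, arrival time A_3=7
draw d_4=0: τ_4=1, arrival time A_4=8
draw d_5=2: τ_5=4, arrival time A_5=12
draw d_6=1: τ_6=4, arrival time A_6=16
draw d_7=6: τ_7=5, arrival time A_7=21
draw d_8=6: τ_8=5, arrival time A_8=26
N_t over t=0..8: 0:0 1:1 2:1 3:1 4:1 5:1 6:2 7:3 8:4

4


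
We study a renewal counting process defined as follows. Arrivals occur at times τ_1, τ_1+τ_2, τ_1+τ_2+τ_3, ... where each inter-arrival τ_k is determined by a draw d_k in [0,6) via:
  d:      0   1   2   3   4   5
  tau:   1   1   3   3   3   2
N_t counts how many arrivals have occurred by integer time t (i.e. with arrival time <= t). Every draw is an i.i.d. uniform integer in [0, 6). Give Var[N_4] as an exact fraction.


47147/104976

Inter-arrival values over d=0..5: [1, 1, 3, 3, 3, 2]
Each d has probability 1/6, so the pmf of τ is: f(1) = 1/3, f(2) = 1/6, f(3) = 1/2
Let p_n(j) = P(N_n = j), with p_0 = [1]. Condition on τ_1: p_n(0) = P(τ > n), and for j >= 1, p_n(j) = Σ_{k<=n} f(k)·p_{n−k}(j−1)
p_1 = [2/3, 1/3]  (j = 0..1)
p_2 = [1/2, 7/18, 1/9]  (j = 0..2)
p_3 = [0, 7/9, 5/27, 1/27]  (j = 0..3)
p_4 = [0, 5/12, 53/108, 13/162, 1/81]  (j = 0..4)
E[N_4] = Σ j·p_4(j) = 547/324;  E[N_4²] = Σ j²·p_4(j) = 1069/324
Var[N_4] = 1069/324 − (547/324)² = 47147/104976


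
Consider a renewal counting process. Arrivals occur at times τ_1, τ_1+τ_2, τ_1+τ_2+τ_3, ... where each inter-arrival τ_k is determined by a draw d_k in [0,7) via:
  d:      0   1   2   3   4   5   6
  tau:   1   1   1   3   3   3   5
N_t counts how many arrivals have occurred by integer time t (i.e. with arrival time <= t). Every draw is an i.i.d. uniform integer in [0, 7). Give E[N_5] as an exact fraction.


Inter-arrival values over d=0..6: [1, 1, 1, 3, 3, 3, 5]
Each d has probability 1/7, so the pmf of τ is: f(1) = 3/7, f(3) = 3/7, f(5) = 1/7
Renewal equation for m(n) = E[N_n]: condition on τ_1 = k (if k <= n, one arrival plus a fresh copy on the remaining n−k steps): m(n) = F(n) + Σ_{k<=n} f(k)·m(n−k), where F(n) = P(τ <= n) and m(0) = 0
m(1) = F(1) = 3/7
m(2) = F(2) + f(1)·m(1) = 3/7 + 3/7·3/7 = 30/49
m(3) = F(3) + f(1)·m(2) = 6/7 + 3/7·30/49 = 384/343
m(4) = F(4) + f(1)·m(3) + f(3)·m(1) = 6/7 + 3/7·384/343 + 3/7·3/7 = 3651/2401
m(5) = F(5) + f(1)·m(4) + f(3)·m(2) = 1 + 3/7·3651/2401 + 3/7·30/49 = 32170/16807
E[N_5] = m(5) = 32170/16807

32170/16807


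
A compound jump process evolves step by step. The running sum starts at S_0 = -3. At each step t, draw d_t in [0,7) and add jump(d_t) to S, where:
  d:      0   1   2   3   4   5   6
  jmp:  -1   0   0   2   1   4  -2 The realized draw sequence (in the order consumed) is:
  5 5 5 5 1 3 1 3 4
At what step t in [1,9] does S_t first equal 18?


9

t=0: S=-3, d=5, jump=4, S_1=1
t=1: S=1, d=5, jump=4, S_2=5
t=2: S=5, d=5, jump=4, S_3=9
t=3: S=9, d=5, jump=4, S_4=13
t=4: S=13, d=1, jump=0, S_5=13
t=5: S=13, d=3, jump=2, S_6=15
t=6: S=15, d=1, jump=0, S_7=15
t=7: S=15, d=3, jump=2, S_8=17
t=8: S=17, d=4, jump=1, S_9=18


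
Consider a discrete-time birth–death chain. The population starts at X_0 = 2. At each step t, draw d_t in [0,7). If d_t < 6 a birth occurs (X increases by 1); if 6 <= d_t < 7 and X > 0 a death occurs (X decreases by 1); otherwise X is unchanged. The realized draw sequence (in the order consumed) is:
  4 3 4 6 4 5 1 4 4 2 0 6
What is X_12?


10

t=0: X=2, d=4 → birth, X_1=3
t=1: X=3, d=3 → birth, X_2=4
t=2: X=4, d=4 → birth, X_3=5
t=3: X=5, d=6 → death, X_4=4
t=4: X=4, d=4 → birth, X_5=5
t=5: X=5, d=5 → birth, X_6=6
t=6: X=6, d=1 → birth, X_7=7
t=7: X=7, d=4 → birth, X_8=8
t=8: X=8, d=4 → birth, X_9=9
t=9: X=9, d=2 → birth, X_10=10
t=10: X=10, d=0 → birth, X_11=11
t=11: X=11, d=6 → death, X_12=10


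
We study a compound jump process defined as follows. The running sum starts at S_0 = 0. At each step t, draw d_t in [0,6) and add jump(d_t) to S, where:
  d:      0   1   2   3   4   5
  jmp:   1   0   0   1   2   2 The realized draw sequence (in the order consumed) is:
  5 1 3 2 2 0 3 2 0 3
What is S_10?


7

t=0: S=0, d=5, jump=2, S_1=2
t=1: S=2, d=1, jump=0, S_2=2
t=2: S=2, d=3, jump=1, S_3=3
t=3: S=3, d=2, jump=0, S_4=3
t=4: S=3, d=2, jump=0, S_5=3
t=5: S=3, d=0, jump=1, S_6=4
t=6: S=4, d=3, jump=1, S_7=5
t=7: S=5, d=2, jump=0, S_8=5
t=8: S=5, d=0, jump=1, S_9=6
t=9: S=6, d=3, jump=1, S_10=7


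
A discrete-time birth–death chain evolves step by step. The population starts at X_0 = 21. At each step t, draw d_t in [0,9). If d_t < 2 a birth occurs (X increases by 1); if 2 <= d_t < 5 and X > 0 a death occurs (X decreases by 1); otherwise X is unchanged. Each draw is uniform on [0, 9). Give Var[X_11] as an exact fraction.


484/81

X can drop by at most 1 per step and X_0 = 21 > T = 11, so X_t >= 21 − t >= 10 > 0 for every t <= 11: the floor at 0 (the 'and X > 0' condition) never binds. Hence X_11 = X_0 + Σ_{t<11} Y_t with i.i.d. increments Y_t = y(d_t) ∈ {+1, −1, 0}.
Outcome values over d=0..8: [1, 1, -1, -1, -1, 0, 0, 0, 0]
Σy = -1, Σy² = 5, M = 9
μ = -1/9 = -1/9,  σ² = 5/9 − (-1/9)² = 44/81
Independent increments: Var[X_11] = 11·σ² = 11·(44/81) = 484/81


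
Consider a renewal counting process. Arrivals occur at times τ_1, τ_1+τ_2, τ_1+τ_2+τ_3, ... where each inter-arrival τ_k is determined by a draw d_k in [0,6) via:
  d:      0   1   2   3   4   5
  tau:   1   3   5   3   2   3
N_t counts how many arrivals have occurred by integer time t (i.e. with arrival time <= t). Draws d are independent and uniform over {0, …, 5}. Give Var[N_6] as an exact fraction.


1011041999/2176782336

Inter-arrival values over d=0..5: [1, 3, 5, 3, 2, 3]
Each d has probability 1/6, so the pmf of τ is: f(1) = 1/6, f(2) = 1/6, f(3) = 1/2, f(5) = 1/6
Let p_n(j) = P(N_n = j), with p_0 = [1]. Condition on τ_1: p_n(0) = P(τ > n), and for j >= 1, p_n(j) = Σ_{k<=n} f(k)·p_{n−k}(j−1)
p_1 = [5/6, 1/6]  (j = 0..1)
p_2 = [2/3, 11/36, 1/36]  (j = 0..2)
p_3 = [1/6, 3/4, 17/216, 1/216]  (j = 0..3)
p_4 = [1/6, 5/9, 7/27, 23/1296, 1/1296]  (j = 0..4)
p_5 = [0, 5/9, 10/27, 91/1296, 29/7776, 1/7776]  (j = 0..5)
p_6 = [0, 1/4, 127/216, 187/1296, 11/648, 35/46656, 1/46656]  (j = 0..6)
E[N_6] = Σ j·p_6(j) = 90073/46656;  E[N_6²] = Σ j²·p_6(j) = 195563/46656
Var[N_6] = 195563/46656 − (90073/46656)² = 1011041999/2176782336


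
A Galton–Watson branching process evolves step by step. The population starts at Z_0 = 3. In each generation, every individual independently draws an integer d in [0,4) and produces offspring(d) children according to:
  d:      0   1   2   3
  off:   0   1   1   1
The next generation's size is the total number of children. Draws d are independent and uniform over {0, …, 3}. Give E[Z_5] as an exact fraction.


729/1024

Outcome values over d=0..3: [0, 1, 1, 1]
Σy = 3, Σy² = 3, M = 4
μ = 3/4 = 3/4,  σ² = 3/4 − (3/4)² = 3/16
E[Z_0] = 3
E[Z_1] = 3/4·E[Z_0] = 9/4
E[Z_2] = 3/4·E[Z_1] = 27/16
E[Z_3] = 3/4·E[Z_2] = 81/64
E[Z_4] = 3/4·E[Z_3] = 243/256
E[Z_5] = 3/4·E[Z_4] = 729/1024


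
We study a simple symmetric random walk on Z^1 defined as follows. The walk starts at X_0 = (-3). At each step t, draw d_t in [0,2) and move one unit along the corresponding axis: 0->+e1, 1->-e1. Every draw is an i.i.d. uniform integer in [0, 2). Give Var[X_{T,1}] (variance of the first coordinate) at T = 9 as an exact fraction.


Outcome values over d=0..1: [1, -1]
Σy = 0, Σy² = 2, M = 2
μ = 0/2 = 0,  σ² = 2/2 − (0)² = 1
Independent increments: Var[X_9] = 9·σ² = 9·(1) = 9

9


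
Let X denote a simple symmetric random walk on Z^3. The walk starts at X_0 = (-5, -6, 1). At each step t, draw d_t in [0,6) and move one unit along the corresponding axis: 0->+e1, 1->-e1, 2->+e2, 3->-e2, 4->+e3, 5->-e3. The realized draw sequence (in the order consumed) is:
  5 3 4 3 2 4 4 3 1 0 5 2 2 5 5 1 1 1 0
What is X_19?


t=0: X=(-5, -6, 1), d=5 → -e3, X_1=(-5, -6, 0)
t=1: X=(-5, -6, 0), d=3 → -e2, X_2=(-5, -7, 0)
t=2: X=(-5, -7, 0), d=4 → +e3, X_3=(-5, -7, 1)
t=3: X=(-5, -7, 1), d=3 → -e2, X_4=(-5, -8, 1)
t=4: X=(-5, -8, 1), d=2 → +e2, X_5=(-5, -7, 1)
t=5: X=(-5, -7, 1), d=4 → +e3, X_6=(-5, -7, 2)
t=6: X=(-5, -7, 2), d=4 → +e3, X_7=(-5, -7, 3)
t=7: X=(-5, -7, 3), d=3 → -e2, X_8=(-5, -8, 3)
t=8: X=(-5, -8, 3), d=1 → -e1, X_9=(-6, -8, 3)
t=9: X=(-6, -8, 3), d=0 → +e1, X_10=(-5, -8, 3)
t=10: X=(-5, -8, 3), d=5 → -e3, X_11=(-5, -8, 2)
t=11: X=(-5, -8, 2), d=2 → +e2, X_12=(-5, -7, 2)
t=12: X=(-5, -7, 2), d=2 → +e2, X_13=(-5, -6, 2)
t=13: X=(-5, -6, 2), d=5 → -e3, X_14=(-5, -6, 1)
t=14: X=(-5, -6, 1), d=5 → -e3, X_15=(-5, -6, 0)
t=15: X=(-5, -6, 0), d=1 → -e1, X_16=(-6, -6, 0)
t=16: X=(-6, -6, 0), d=1 → -e1, X_17=(-7, -6, 0)
t=17: X=(-7, -6, 0), d=1 → -e1, X_18=(-8, -6, 0)
t=18: X=(-8, -6, 0), d=0 → +e1, X_19=(-7, -6, 0)

(-7, -6, 0)


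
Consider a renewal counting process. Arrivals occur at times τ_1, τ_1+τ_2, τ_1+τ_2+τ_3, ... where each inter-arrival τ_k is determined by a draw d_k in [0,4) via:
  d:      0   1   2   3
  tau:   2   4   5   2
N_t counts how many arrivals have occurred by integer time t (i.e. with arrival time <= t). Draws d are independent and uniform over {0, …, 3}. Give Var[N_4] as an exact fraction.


1/2

Inter-arrival values over d=0..3: [2, 4, 5, 2]
Each d has probability 1/4, so the pmf of τ is: f(2) = 1/2, f(4) = 1/4, f(5) = 1/4
Let p_n(j) = P(N_n = j), with p_0 = [1]. Condition on τ_1: p_n(0) = P(τ > n), and for j >= 1, p_n(j) = Σ_{k<=n} f(k)·p_{n−k}(j−1)
p_1 = [1]  (j = 0)
p_2 = [1/2, 1/2]  (j = 0..1)
p_3 = [1/2, 1/2]  (j = 0..1)
p_4 = [1/4, 1/2, 1/4]  (j = 0..2)
E[N_4] = Σ j·p_4(j) = 1;  E[N_4²] = Σ j²·p_4(j) = 3/2
Var[N_4] = 3/2 − (1)² = 1/2


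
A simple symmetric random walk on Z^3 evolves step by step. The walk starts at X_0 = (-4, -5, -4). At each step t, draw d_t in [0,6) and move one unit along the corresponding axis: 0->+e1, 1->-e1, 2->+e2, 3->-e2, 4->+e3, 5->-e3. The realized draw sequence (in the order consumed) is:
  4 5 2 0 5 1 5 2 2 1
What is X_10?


t=0: X=(-4, -5, -4), d=4 → +e3, X_1=(-4, -5, -3)
t=1: X=(-4, -5, -3), d=5 → -e3, X_2=(-4, -5, -4)
t=2: X=(-4, -5, -4), d=2 → +e2, X_3=(-4, -4, -4)
t=3: X=(-4, -4, -4), d=0 → +e1, X_4=(-3, -4, -4)
t=4: X=(-3, -4, -4), d=5 → -e3, X_5=(-3, -4, -5)
t=5: X=(-3, -4, -5), d=1 → -e1, X_6=(-4, -4, -5)
t=6: X=(-4, -4, -5), d=5 → -e3, X_7=(-4, -4, -6)
t=7: X=(-4, -4, -6), d=2 → +e2, X_8=(-4, -3, -6)
t=8: X=(-4, -3, -6), d=2 → +e2, X_9=(-4, -2, -6)
t=9: X=(-4, -2, -6), d=1 → -e1, X_10=(-5, -2, -6)

(-5, -2, -6)


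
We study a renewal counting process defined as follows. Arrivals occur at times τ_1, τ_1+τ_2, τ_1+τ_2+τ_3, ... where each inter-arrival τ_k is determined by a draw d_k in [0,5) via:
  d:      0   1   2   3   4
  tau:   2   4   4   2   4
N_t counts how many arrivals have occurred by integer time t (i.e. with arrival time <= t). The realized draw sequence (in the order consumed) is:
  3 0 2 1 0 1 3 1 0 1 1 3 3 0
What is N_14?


draw d_1=3: τ_1=2, arrival time A_1=2
draw d_2=0: τ_2=2, arrival time A_2=4
draw d_3=2: τ_3=4, arrival time A_3=8
draw d_4=1: τ_4=4, arrival time A_4=12
draw d_5=0: τ_5=2, arrival time A_5=14
draw d_6=1: τ_6=4, arrival time A_6=18
draw d_7=3: τ_7=2, arrival time A_7=20
draw d_8=1: τ_8=4, arrival time A_8=24
draw d_9=0: τ_9=2, arrival time A_9=26
draw d_10=1: τ_10=4, arrival time A_10=30
draw d_11=1: τ_11=4, arrival time A_11=34
draw d_12=3: τ_12=2, arrival time A_12=36
draw d_13=3: τ_13=2, arrival time A_13=38
draw d_14=0: τ_14=2, arrival time A_14=40
N_t over t=0..14: 0:0 1:0 2:1 3:1 4:2 5:2 6:2 7:2 8:3 9:3 10:3 11:3 12:4 13:4 14:5

5


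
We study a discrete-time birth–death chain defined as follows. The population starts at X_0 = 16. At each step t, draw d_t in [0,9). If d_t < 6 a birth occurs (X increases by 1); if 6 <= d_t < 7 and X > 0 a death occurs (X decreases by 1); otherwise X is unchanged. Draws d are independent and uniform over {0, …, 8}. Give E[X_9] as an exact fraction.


21

X can drop by at most 1 per step and X_0 = 16 > T = 9, so X_t >= 16 − t >= 7 > 0 for every t <= 9: the floor at 0 (the 'and X > 0' condition) never binds. Hence X_9 = X_0 + Σ_{t<9} Y_t with i.i.d. increments Y_t = y(d_t) ∈ {+1, −1, 0}.
Outcome values over d=0..8: [1, 1, 1, 1, 1, 1, -1, 0, 0]
Σy = 5, Σy² = 7, M = 9
μ = 5/9 = 5/9,  σ² = 7/9 − (5/9)² = 38/81
E[X_9] = 16 + 9·(5/9) = 21


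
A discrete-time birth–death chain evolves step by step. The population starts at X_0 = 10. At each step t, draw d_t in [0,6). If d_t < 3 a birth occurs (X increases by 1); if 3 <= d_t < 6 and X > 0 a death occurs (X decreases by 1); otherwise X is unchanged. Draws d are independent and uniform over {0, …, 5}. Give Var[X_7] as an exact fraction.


7

X can drop by at most 1 per step and X_0 = 10 > T = 7, so X_t >= 10 − t >= 3 > 0 for every t <= 7: the floor at 0 (the 'and X > 0' condition) never binds. Hence X_7 = X_0 + Σ_{t<7} Y_t with i.i.d. increments Y_t = y(d_t) ∈ {+1, −1, 0}.
Outcome values over d=0..5: [1, 1, 1, -1, -1, -1]
Σy = 0, Σy² = 6, M = 6
μ = 0/6 = 0,  σ² = 6/6 − (0)² = 1
Independent increments: Var[X_7] = 7·σ² = 7·(1) = 7


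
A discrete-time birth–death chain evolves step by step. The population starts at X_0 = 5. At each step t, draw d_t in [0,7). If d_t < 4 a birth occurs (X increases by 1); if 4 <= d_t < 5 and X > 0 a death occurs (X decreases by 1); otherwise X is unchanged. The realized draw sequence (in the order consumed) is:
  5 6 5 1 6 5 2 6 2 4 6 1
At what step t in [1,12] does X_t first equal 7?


t=0: X=5, d=5 → hold, X_1=5
t=1: X=5, d=6 → hold, X_2=5
t=2: X=5, d=5 → hold, X_3=5
t=3: X=5, d=1 → birth, X_4=6
t=4: X=6, d=6 → hold, X_5=6
t=5: X=6, d=5 → hold, X_6=6
t=6: X=6, d=2 → birth, X_7=7
t=7: X=7, d=6 → hold, X_8=7
t=8: X=7, d=2 → birth, X_9=8
t=9: X=8, d=4 → death, X_10=7
t=10: X=7, d=6 → hold, X_11=7
t=11: X=7, d=1 → birth, X_12=8

7


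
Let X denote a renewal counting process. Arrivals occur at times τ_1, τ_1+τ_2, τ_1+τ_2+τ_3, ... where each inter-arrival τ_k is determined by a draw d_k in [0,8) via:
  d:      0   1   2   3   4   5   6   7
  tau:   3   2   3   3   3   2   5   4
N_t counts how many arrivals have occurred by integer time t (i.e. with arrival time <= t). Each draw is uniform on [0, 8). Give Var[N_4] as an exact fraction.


47/256

Inter-arrival values over d=0..7: [3, 2, 3, 3, 3, 2, 5, 4]
Each d has probability 1/8, so the pmf of τ is: f(2) = 1/4, f(3) = 1/2, f(4) = 1/8, f(5) = 1/8
Let p_n(j) = P(N_n = j), with p_0 = [1]. Condition on τ_1: p_n(0) = P(τ > n), and for j >= 1, p_n(j) = Σ_{k<=n} f(k)·p_{n−k}(j−1)
p_1 = [1]  (j = 0)
p_2 = [3/4, 1/4]  (j = 0..1)
p_3 = [1/4, 3/4]  (j = 0..1)
p_4 = [1/8, 13/16, 1/16]  (j = 0..2)
E[N_4] = Σ j·p_4(j) = 15/16;  E[N_4²] = Σ j²·p_4(j) = 17/16
Var[N_4] = 17/16 − (15/16)² = 47/256


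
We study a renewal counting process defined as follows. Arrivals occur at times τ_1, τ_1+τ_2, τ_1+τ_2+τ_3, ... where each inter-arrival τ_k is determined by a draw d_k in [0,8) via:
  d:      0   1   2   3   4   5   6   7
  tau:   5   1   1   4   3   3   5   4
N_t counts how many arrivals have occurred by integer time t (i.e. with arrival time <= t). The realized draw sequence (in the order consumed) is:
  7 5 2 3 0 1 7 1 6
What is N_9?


3

draw d_1=7: τ_1=4, arrival time A_1=4
draw d_2=5: τ_2=3, arrival time A_2=7
draw d_3=2: τ_3=1, arrival time A_3=8
draw d_4=3: τ_4=4, arrival time A_4=12
draw d_5=0: τ_5=5, arrival time A_5=17
draw d_6=1: τ_6=1, arrival time A_6=18
draw d_7=7: τ_7=4, arrival time A_7=22
draw d_8=1: τ_8=1, arrival time A_8=23
draw d_9=6: τ_9=5, arrival time A_9=28
N_t over t=0..9: 0:0 1:0 2:0 3:0 4:1 5:1 6:1 7:2 8:3 9:3
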